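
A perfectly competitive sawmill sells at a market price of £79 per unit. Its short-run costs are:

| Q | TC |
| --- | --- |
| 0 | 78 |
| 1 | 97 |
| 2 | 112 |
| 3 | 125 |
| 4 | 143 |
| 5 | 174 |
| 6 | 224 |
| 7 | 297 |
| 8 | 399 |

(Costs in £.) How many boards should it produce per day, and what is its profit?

Q = 7; profit = £256

Profit at each row (π = 79Q − TC): Q=0: -78; Q=1: -18; Q=2: 46; Q=3: 112; Q=4: 173; Q=5: 221; Q=6: 250; Q=7: 256; Q=8: 233.
Profit is maximized at Q = 7. AVC there is 219/7 = £31.29 ≤ P, so producing beats shutting down (which would give -£78).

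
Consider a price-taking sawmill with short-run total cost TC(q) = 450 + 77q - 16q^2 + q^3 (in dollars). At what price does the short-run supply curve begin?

The shutdown price is the minimum of AVC. VC = 77q - 16q^2 + q^3, so AVC = 77 - 16q + q^2.
At the minimum of AVC, MC = AVC. MC = 77 - 32q + 3q^2; setting MC = AVC gives 2q^2 - 16q = 0, so q = 8. min AVC = 13.
So the shutdown price is $13.

$13 per unit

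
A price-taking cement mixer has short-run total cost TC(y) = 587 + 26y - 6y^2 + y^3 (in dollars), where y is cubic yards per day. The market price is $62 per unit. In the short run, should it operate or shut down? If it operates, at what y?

Produce at y = 6

Strip out fixed cost: VC = 26y - 6y^2 + y^3. Then AVC = 26 - 6y + y^2 and MC = 26 - 12y + 3y^2.
The AVC parabola has its vertex at y = 6/2 = 3, where AVC = 26 - 6·3 + 3^2 = $17.
P = $62 exceeds min AVC = $17, so the firm stays open.
P = MC gives -36 - 12y + 3y^2 = 0, with roots -2 and 6. Take the larger (rising MC): y* = 6.
Check: AVC at y = 6 is $26 ≤ P, so revenue covers variable cost.
Profit = P·y − TC = 62·6 − 743 = -$371, a loss, but smaller than the $587 fixed cost the firm would lose by shutting down.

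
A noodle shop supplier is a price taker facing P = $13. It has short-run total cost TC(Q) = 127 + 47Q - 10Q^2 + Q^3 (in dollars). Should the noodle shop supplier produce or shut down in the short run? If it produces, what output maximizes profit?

Variable cost is VC = 47Q - 10Q^2 + Q^3, so AVC = VC/Q = 47 - 10Q + Q^2 and MC = dTC/dQ = 47 - 20Q + 3Q^2.
The AVC parabola has its vertex at Q = 10/2 = 5, where AVC = 47 - 10·5 + 5^2 = $22.
P = $13 lies below min AVC = $22; no output level covers variable cost.
Best response: produce nothing and absorb the $127 fixed cost.

Shut down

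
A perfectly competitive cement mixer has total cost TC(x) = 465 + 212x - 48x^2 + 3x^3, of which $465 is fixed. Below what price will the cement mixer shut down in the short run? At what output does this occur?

$20 per unit, at x = 8

The shutdown price is the minimum of AVC. VC = 212x - 48x^2 + 3x^3, so AVC = 212 - 48x + 3x^2.
dAVC/dx = -48 + 6x = 0 gives x = 8. min AVC = 212 - 48·8 + 3·8^2 = 20.
The firm shuts down for any P below $20.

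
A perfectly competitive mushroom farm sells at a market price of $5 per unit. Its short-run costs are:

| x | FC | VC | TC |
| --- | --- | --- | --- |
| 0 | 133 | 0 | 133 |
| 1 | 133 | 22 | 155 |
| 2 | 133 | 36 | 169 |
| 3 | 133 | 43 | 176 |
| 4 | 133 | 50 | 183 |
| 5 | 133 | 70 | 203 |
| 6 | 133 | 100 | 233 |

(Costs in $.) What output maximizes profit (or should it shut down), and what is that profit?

x = 0 (shut down); profit = -$133

Compute π = P·x − TC at each output: x=0: -133; x=1: -150; x=2: -159; x=3: -161; x=4: -163; x=5: -178; x=6: -203.
Profit is highest at x = 0. Equivalently, the lowest AVC in the table is 50/4 ≈ $12.50 at x = 4, and P = $5 falls below it — price never covers variable cost, so the firm shuts down and loses only its fixed cost.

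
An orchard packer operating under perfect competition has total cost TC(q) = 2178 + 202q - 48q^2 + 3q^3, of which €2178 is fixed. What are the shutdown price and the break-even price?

Shutdown price = €10; break-even price = €235

Shutdown price = min AVC. AVC = 202 - 48q + 3q^2, with vertex at q = 8 and minimum €10.
ATC = 2178/q + 202 - 48q + 3q^2. Setting dATC/dq = −2178/q^2 − 48 + 6q = 0 gives q = 11 (since 6·11^3 − 48·11^2 = 2178).
min ATC = 2178/11 + 202 − 48·11 + 3·11^2 = €235. That is the break-even price.
For €10 ≤ P < €235 the firm produces at a loss; below €10 it shuts down.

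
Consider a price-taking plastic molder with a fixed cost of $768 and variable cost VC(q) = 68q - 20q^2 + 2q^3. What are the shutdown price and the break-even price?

Shutdown price = min AVC. AVC = 68 - 20q + 2q^2, with vertex at q = 5 and minimum $18.
ATC = 768/q + 68 - 20q + 2q^2. Setting dATC/dq = −768/q^2 − 20 + 4q = 0 gives q = 8 (since 4·8^3 − 20·8^2 = 768).
min ATC = 768/8 + 68 − 20·8 + 2·8^2 = $132. That is the break-even price.
Between these two prices the firm operates at a loss; above $132 it earns a profit.

Shutdown price = $18; break-even price = $132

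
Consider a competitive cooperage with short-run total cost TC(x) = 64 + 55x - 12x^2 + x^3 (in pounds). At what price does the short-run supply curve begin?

£19 per unit

The firm shuts down when price falls below the minimum of average variable cost. AVC = VC/x = 55 - 12x + x^2.
dAVC/dx = -12 + 2x = 0 gives x = 6. min AVC = 55 - 12·6 + 6^2 = 19.
For P < £19 the firm produces nothing.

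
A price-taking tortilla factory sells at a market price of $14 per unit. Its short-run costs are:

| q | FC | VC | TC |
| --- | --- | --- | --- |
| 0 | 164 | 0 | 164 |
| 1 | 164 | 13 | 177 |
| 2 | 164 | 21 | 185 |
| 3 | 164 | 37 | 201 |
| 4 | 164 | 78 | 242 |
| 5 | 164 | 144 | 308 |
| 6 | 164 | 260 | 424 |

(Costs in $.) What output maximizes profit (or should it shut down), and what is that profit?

q = 2; profit = -$157

Profit at each row (π = 14q − TC): q=0: -164; q=1: -163; q=2: -157; q=3: -159; q=4: -186; q=5: -238; q=6: -340.
Profit is maximized at q = 2. AVC there is 21/2 = $10.50 ≤ P, so producing beats shutting down (which would give -$164).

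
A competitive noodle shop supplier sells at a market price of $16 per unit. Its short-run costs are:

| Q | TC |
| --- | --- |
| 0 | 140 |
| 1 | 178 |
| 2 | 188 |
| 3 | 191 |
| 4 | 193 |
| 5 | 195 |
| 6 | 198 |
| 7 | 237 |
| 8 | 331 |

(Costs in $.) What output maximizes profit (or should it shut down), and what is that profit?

Q = 6; profit = -$102

Compute π = P·Q − TC at each output: Q=0: -140; Q=1: -162; Q=2: -156; Q=3: -143; Q=4: -129; Q=5: -115; Q=6: -102; Q=7: -125; Q=8: -203.
Profit is maximized at Q = 6. AVC there is 58/6 = $9.67 ≤ P, so producing beats shutting down (which would give -$140).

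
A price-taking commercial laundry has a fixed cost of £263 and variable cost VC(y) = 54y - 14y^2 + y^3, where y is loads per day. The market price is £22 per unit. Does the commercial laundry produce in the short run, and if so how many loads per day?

Produce at y = 8

From TC, MC = TC'(y) = 54 - 28y + 3y^2 and AVC = VC/y = 54 - 14y + y^2.
AVC hits its minimum where MC = AVC, at y = 7, giving min AVC = 54 - 14·7 + 7^2 = £5.
Since P = £22 ≥ min AVC = £5, price covers variable cost and the firm should produce.
P = MC gives 32 - 28y + 3y^2 = 0, with roots 4/3 and 8. Take the larger (rising MC): y* = 8.
Check: AVC at y = 8 is £6 ≤ P, so revenue covers variable cost.
Profit = P·y − TC = 22·8 − 311 = -£135, a loss, but smaller than the £263 fixed cost the firm would lose by shutting down.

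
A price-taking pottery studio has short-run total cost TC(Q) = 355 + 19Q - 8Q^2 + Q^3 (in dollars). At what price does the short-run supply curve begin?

$3 per unit

The shutdown price is the minimum of AVC. VC = 19Q - 8Q^2 + Q^3, so AVC = 19 - 8Q + Q^2.
dAVC/dQ = -8 + 2Q = 0 gives Q = 4. min AVC = 19 - 8·4 + 4^2 = 3.
The firm shuts down for any P below $3.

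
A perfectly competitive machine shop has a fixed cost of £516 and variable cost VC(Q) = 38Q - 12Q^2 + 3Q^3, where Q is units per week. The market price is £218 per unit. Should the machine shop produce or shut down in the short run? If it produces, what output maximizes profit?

Variable cost is VC = 38Q - 12Q^2 + 3Q^3, so AVC = VC/Q = 38 - 12Q + 3Q^2 and MC = dTC/dQ = 38 - 24Q + 9Q^2.
The AVC parabola has its vertex at Q = 12/6 = 2, where AVC = 38 - 12·2 + 3·2^2 = £26.
Because £218 ≥ £26, revenue can cover variable cost; the firm operates.
P = MC gives -180 - 24Q + 9Q^2 = 0, with roots -10/3 and 6. Take the larger (rising MC): Q* = 6.
Check: AVC at Q = 6 is £74 ≤ P, so revenue covers variable cost.
Profit = P·Q − TC = 218·6 − 960 = £348.

Produce at Q = 6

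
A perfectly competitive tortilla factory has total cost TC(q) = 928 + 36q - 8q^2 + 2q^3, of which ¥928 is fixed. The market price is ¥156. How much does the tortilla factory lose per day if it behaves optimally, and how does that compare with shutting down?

Profit = -¥352 at q = 6

AVC = 36 - 8q + 2q^2 has its minimum ¥28 at q = 2; price ¥156 clears that bar, so the firm operates.
With MC = 36 - 16q + 6q^2, P = MC on the upward-sloping part at q* = 6.
TR = 156·6 = 936. TC = 928 + 360 = 1288. Profit = 936 − 1288 = -¥352.
By producing, the firm covers all variable cost plus ¥576 of fixed cost; shutting down would lose the full ¥928.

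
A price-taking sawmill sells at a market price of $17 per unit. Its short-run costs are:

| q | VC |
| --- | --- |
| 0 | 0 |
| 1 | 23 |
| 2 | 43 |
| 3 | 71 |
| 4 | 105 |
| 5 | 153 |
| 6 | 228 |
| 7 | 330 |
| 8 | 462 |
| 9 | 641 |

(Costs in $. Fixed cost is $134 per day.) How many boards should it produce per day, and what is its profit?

Profit at each row (π = 17q − TC): q=0: -134; q=1: -140; q=2: -143; q=3: -154; q=4: -171; q=5: -202; q=6: -260; q=7: -345; q=8: -460; q=9: -622.
Profit is highest at q = 0. Equivalently, the lowest AVC in the table is 43/2 ≈ $21.50 at q = 2, and P = $17 falls below it — price never covers variable cost, so the firm shuts down and loses only its fixed cost.

q = 0 (shut down); profit = -$134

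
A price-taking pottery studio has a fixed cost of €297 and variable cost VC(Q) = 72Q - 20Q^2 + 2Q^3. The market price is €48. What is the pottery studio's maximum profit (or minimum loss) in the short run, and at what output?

Profit = -€153 at Q = 6

AVC = 72 - 20Q + 2Q^2; min AVC = €22 at Q = 5. Since P = €48 ≥ min AVC, the firm produces.
MC = 72 - 40Q + 6Q^2. Setting P = MC and taking the root on the rising branch gives Q* = 6.
TR = 48·6 = 288. TC = 297 + 144 = 441. Profit = 288 − 441 = -€153.
Shutting down would mean losing the fixed cost of €297, so operating at a loss of €153 is better by €144.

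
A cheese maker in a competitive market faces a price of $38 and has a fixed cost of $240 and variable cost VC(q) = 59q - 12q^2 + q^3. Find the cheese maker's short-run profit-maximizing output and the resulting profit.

AVC = 59 - 12q + q^2 has its minimum $23 at q = 6; price $38 clears that bar, so the firm operates.
MC = 59 - 24q + 3q^2. Setting P = MC and taking the root on the rising branch gives q* = 7.
TR = 38·7 = 266. TC = 240 + 168 = 408. Profit = 266 − 408 = -$142.
Shutting down would mean losing the fixed cost of $240, so operating at a loss of $142 is better by $98.

Profit = -$142 at q = 7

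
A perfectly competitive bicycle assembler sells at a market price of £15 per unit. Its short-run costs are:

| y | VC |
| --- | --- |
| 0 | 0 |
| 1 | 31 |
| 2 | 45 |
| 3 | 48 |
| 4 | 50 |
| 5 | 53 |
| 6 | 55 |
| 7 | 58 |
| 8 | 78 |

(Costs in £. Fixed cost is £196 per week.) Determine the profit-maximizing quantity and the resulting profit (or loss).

Profit at each row (π = 15y − TC): y=0: -196; y=1: -212; y=2: -211; y=3: -199; y=4: -186; y=5: -174; y=6: -161; y=7: -149; y=8: -154.
Profit is maximized at y = 7. AVC there is 58/7 = £8.29 ≤ P, so producing beats shutting down (which would give -£196).

y = 7; profit = -£149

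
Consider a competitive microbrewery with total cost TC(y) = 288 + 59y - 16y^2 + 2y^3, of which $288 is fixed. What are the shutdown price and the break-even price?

Shutdown price = min AVC. AVC = 59 - 16y + 2y^2, with vertex at y = 4 and minimum $27.
ATC = 288/y + 59 - 16y + 2y^2. Setting dATC/dy = −288/y^2 − 16 + 4y = 0 gives y = 6 (since 4·6^3 − 16·6^2 = 288).
min ATC = 288/6 + 59 − 16·6 + 2·6^2 = $83. That is the break-even price.
Between these two prices the firm operates at a loss; above $83 it earns a profit.

Shutdown price = $27; break-even price = $83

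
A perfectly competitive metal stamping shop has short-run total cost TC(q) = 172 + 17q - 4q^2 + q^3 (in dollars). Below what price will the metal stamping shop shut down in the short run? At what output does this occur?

$13 per unit, at q = 2

Short-run supply begins at min AVC. From VC = 17q - 4q^2 + q^3, AVC = 17 - 4q + q^2.
dAVC/dq = -4 + 2q = 0 gives q = 2. min AVC = 17 - 4·2 + 2^2 = 13.
For P < $13 the firm produces nothing.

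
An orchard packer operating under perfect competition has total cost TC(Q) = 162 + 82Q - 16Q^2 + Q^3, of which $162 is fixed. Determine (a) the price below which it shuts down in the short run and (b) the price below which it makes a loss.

Shutdown price = min AVC. AVC = 82 - 16Q + Q^2, with vertex at Q = 8 and minimum $18.
ATC = 162/Q + 82 - 16Q + Q^2. Setting dATC/dQ = −162/Q^2 − 16 + 2Q = 0 gives Q = 9 (since 2·9^3 − 16·9^2 = 162).
min ATC = 162/9 + 82 − 16·9 + 9^2 = $37. That is the break-even price.
Between these two prices the firm operates at a loss; above $37 it earns a profit.

Shutdown price = $18; break-even price = $37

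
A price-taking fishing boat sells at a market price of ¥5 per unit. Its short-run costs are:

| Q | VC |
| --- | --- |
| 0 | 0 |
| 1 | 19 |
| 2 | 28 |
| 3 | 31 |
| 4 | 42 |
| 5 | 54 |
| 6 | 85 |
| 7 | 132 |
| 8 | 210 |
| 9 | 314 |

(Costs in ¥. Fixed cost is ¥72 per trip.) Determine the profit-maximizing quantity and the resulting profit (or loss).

Tabulate TR − TC: Q=0: -72; Q=1: -86; Q=2: -90; Q=3: -88; Q=4: -94; Q=5: -101; Q=6: -127; Q=7: -169; Q=8: -242; Q=9: -341.
Profit is highest at Q = 0. Equivalently, the lowest AVC in the table is 31/3 ≈ ¥10.33 at Q = 3, and P = ¥5 falls below it — price never covers variable cost, so the firm shuts down and loses only its fixed cost.

Q = 0 (shut down); profit = -¥72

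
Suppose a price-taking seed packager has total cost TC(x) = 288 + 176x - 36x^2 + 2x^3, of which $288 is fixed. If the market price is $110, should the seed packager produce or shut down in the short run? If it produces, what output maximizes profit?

Variable cost is VC = 176x - 36x^2 + 2x^3, so AVC = VC/x = 176 - 36x + 2x^2 and MC = dTC/dx = 176 - 72x + 6x^2.
AVC is minimized where dAVC/dx = -36 + 4x = 0, at x = 9; min AVC = 176 - 36·9 + 2·9^2 = $14.
P = $110 exceeds min AVC = $14, so the firm stays open.
Set P = MC: 110 = 176 - 72x + 6x^2 → 66 - 72x + 6x^2 = 0. The roots are x = 1 and x = 11; the profit-maximizing output is on the rising part of MC, so x* = 11.
Check: AVC at x = 11 is $22 ≤ P, so revenue covers variable cost.
Profit = P·x − TC = 110·11 − 530 = $680.

Produce at x = 11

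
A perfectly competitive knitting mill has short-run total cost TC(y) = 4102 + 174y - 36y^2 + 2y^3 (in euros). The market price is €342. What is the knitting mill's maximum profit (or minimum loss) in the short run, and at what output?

Profit = -€182 at y = 14

AVC = 174 - 36y + 2y^2; min AVC = €12 at y = 9. Since P = €342 ≥ min AVC, the firm produces.
With MC = 174 - 72y + 6y^2, P = MC on the upward-sloping part at y* = 14.
TR = 342·14 = 4788. TC = 4102 + 868 = 4970. Profit = 4788 − 4970 = -€182.
Shutting down would mean losing the fixed cost of €4102, so operating at a loss of €182 is better by €3920.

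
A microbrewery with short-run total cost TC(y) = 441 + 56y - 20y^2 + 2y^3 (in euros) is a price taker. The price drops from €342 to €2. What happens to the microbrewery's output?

Output falls from 11 to 0 (the firm shuts down)

AVC = 56 - 20y + 2y^2, minimized at y = 5 where min AVC = €6. MC = 56 - 40y + 6y^2.
With P = €342 above the shutdown price, P = MC gives y = 11.
At P = €2 < min AVC = €6, price no longer covers variable cost at any output, so the firm shuts down: y = 0.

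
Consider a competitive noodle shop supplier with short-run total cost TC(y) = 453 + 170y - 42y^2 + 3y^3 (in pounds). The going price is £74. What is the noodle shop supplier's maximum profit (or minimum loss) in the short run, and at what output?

AVC = 170 - 42y + 3y^2; min AVC = £23 at y = 7. Since P = £74 ≥ min AVC, the firm produces.
MC = 170 - 84y + 9y^2. Setting P = MC and taking the root on the rising branch gives y* = 8.
TR = 74·8 = 592. TC = 453 + 208 = 661. Profit = 592 − 661 = -£69.
That loss of £69 beats the £453 the firm would lose by shutting down; producing recovers £384 of fixed cost.

Profit = -£69 at y = 8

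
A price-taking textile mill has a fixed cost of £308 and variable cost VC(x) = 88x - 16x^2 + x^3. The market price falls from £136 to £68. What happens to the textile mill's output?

Output falls from 12 to 10

AVC = 88 - 16x + x^2, minimized at x = 8 where min AVC = £24. MC = 88 - 32x + 3x^2.
At P = £136 ≥ min AVC, set P = MC on the rising branch: x = 12.
At P = £68 ≥ min AVC, set P = MC: x = 10. The firm stays open but cuts output.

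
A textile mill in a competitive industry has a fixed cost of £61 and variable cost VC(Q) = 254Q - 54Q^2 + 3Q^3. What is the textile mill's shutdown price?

£11 per unit

The shutdown price is the minimum of AVC. VC = 254Q - 54Q^2 + 3Q^3, so AVC = 254 - 54Q + 3Q^2.
dAVC/dQ = -54 + 6Q = 0 gives Q = 9. min AVC = 254 - 54·9 + 3·9^2 = 11.
So the shutdown price is £11.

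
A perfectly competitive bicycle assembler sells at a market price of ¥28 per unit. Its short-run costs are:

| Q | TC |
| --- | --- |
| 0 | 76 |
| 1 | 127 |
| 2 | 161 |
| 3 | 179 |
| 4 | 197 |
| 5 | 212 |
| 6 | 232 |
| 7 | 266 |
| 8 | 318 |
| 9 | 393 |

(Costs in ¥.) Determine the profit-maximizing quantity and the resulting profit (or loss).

Q = 6; profit = -¥64

Compute π = P·Q − TC at each output: Q=0: -76; Q=1: -99; Q=2: -105; Q=3: -95; Q=4: -85; Q=5: -72; Q=6: -64; Q=7: -70; Q=8: -94; Q=9: -141.
Profit is maximized at Q = 6. AVC there is 156/6 = ¥26 ≤ P, so producing beats shutting down (which would give -¥76).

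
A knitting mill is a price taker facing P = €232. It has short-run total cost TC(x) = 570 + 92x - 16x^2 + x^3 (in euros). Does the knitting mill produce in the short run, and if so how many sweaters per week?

Produce at x = 14

Strip out fixed cost: VC = 92x - 16x^2 + x^3. Then AVC = 92 - 16x + x^2 and MC = 92 - 32x + 3x^2.
AVC is minimized where dAVC/dx = -16 + 2x = 0, at x = 8; min AVC = 92 - 16·8 + 8^2 = €28.
Because €232 ≥ €28, revenue can cover variable cost; the firm operates.
Set P = MC: 232 = 92 - 32x + 3x^2 → -140 - 32x + 3x^2 = 0. The roots are x = -10/3 and x = 14; the profit-maximizing output is on the rising part of MC, so x* = 14.
Check: AVC at x = 14 is €64 ≤ P, so revenue covers variable cost.
Profit = P·x − TC = 232·14 − 1466 = €1782.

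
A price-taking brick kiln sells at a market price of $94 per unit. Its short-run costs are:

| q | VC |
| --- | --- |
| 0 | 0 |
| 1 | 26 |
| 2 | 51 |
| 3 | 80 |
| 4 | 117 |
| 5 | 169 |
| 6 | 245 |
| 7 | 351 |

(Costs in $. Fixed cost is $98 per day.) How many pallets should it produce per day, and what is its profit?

Tabulate TR − TC: q=0: -98; q=1: -30; q=2: 39; q=3: 104; q=4: 161; q=5: 203; q=6: 221; q=7: 209.
Profit is maximized at q = 6. AVC there is 245/6 = $40.83 ≤ P, so producing beats shutting down (which would give -$98).

q = 6; profit = $221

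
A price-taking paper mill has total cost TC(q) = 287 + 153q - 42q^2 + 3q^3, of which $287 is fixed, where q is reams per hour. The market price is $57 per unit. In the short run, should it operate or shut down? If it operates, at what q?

Produce at q = 8

Variable cost is VC = 153q - 42q^2 + 3q^3, so AVC = VC/q = 153 - 42q + 3q^2 and MC = dTC/dq = 153 - 84q + 9q^2.
AVC is minimized where dAVC/dq = -42 + 6q = 0, at q = 7; min AVC = 153 - 42·7 + 3·7^2 = $6.
Since P = $57 ≥ min AVC = $6, price covers variable cost and the firm should produce.
Solving P = MC: 96 - 84q + 9q^2 = 0 ⇒ q = 4/3 or 8. On the upward-sloping branch, q* = 8.
Check: AVC at q = 8 is $9 ≤ P, so revenue covers variable cost.
Profit = P·q − TC = 57·8 − 359 = $97.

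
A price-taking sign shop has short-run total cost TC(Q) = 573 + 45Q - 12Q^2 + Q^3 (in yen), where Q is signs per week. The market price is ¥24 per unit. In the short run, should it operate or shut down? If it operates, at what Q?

Strip out fixed cost: VC = 45Q - 12Q^2 + Q^3. Then AVC = 45 - 12Q + Q^2 and MC = 45 - 24Q + 3Q^2.
The AVC parabola has its vertex at Q = 12/2 = 6, where AVC = 45 - 12·6 + 6^2 = ¥9.
Because ¥24 ≥ ¥9, revenue can cover variable cost; the firm operates.
Solving P = MC: 21 - 24Q + 3Q^2 = 0 ⇒ Q = 1 or 7. On the upward-sloping branch, Q* = 7.
Check: AVC at Q = 7 is ¥10 ≤ P, so revenue covers variable cost.
Profit = P·Q − TC = 24·7 − 643 = -¥475, a loss, but smaller than the ¥573 fixed cost the firm would lose by shutting down.

Produce at Q = 7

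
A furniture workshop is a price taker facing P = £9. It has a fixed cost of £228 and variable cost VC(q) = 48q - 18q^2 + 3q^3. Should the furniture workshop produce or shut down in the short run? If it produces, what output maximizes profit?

Strip out fixed cost: VC = 48q - 18q^2 + 3q^3. Then AVC = 48 - 18q + 3q^2 and MC = 48 - 36q + 9q^2.
AVC is minimized where dAVC/dq = -18 + 6q = 0, at q = 3; min AVC = 48 - 18·3 + 3·3^2 = £21.
Since P = £9 < min AVC = £21, price fails to cover variable cost at any output.
Shutting down limits the loss to fixed cost, £228.

Shut down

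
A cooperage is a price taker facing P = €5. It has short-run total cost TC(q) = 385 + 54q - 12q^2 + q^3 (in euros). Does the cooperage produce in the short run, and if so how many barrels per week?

Strip out fixed cost: VC = 54q - 12q^2 + q^3. Then AVC = 54 - 12q + q^2 and MC = 54 - 24q + 3q^2.
The AVC parabola has its vertex at q = 12/2 = 6, where AVC = 54 - 12·6 + 6^2 = €18.
P = €5 lies below min AVC = €18; no output level covers variable cost.
Shutting down limits the loss to fixed cost, €385.

Shut down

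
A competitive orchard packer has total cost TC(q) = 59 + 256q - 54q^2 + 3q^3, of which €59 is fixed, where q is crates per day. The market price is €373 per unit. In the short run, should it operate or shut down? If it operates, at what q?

Produce at q = 13

Variable cost is VC = 256q - 54q^2 + 3q^3, so AVC = VC/q = 256 - 54q + 3q^2 and MC = dTC/dq = 256 - 108q + 9q^2.
The AVC parabola has its vertex at q = 54/6 = 9, where AVC = 256 - 54·9 + 3·9^2 = €13.
Since P = €373 ≥ min AVC = €13, price covers variable cost and the firm should produce.
Set P = MC: 373 = 256 - 108q + 9q^2 → -117 - 108q + 9q^2 = 0. The roots are q = -1 and q = 13; the profit-maximizing output is on the rising part of MC, so q* = 13.
Check: AVC at q = 13 is €61 ≤ P, so revenue covers variable cost.
Profit = P·q − TC = 373·13 − 852 = €3997.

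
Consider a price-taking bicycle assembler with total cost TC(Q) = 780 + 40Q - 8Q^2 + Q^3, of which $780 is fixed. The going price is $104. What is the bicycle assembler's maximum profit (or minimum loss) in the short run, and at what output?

AVC = 40 - 8Q + Q^2 has its minimum $24 at Q = 4; price $104 clears that bar, so the firm operates.
MC = 40 - 16Q + 3Q^2. Setting P = MC and taking the root on the rising branch gives Q* = 8.
TR = 104·8 = 832. TC = 780 + 320 = 1100. Profit = 832 − 1100 = -$268.
Shutting down would mean losing the fixed cost of $780, so operating at a loss of $268 is better by $512.

Profit = -$268 at Q = 8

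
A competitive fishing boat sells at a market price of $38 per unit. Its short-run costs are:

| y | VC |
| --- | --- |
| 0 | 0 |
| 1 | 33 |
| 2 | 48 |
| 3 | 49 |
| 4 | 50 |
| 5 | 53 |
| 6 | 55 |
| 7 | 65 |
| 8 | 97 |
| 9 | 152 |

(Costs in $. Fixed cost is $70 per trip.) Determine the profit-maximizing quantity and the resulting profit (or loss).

Compute π = P·y − TC at each output: y=0: -70; y=1: -65; y=2: -42; y=3: -5; y=4: 32; y=5: 67; y=6: 103; y=7: 131; y=8: 137; y=9: 120.
Profit is maximized at y = 8. AVC there is 97/8 = $12.12 ≤ P, so producing beats shutting down (which would give -$70).

y = 8; profit = $137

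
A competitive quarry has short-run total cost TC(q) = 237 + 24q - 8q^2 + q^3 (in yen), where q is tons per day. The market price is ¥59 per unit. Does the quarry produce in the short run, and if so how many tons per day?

Produce at q = 7

From TC, MC = TC'(q) = 24 - 16q + 3q^2 and AVC = VC/q = 24 - 8q + q^2.
The AVC parabola has its vertex at q = 8/2 = 4, where AVC = 24 - 8·4 + 4^2 = ¥8.
P = ¥59 exceeds min AVC = ¥8, so the firm stays open.
P = MC gives -35 - 16q + 3q^2 = 0, with roots -5/3 and 7. Take the larger (rising MC): q* = 7.
Check: AVC at q = 7 is ¥17 ≤ P, so revenue covers variable cost.
Profit = P·q − TC = 59·7 − 356 = ¥57.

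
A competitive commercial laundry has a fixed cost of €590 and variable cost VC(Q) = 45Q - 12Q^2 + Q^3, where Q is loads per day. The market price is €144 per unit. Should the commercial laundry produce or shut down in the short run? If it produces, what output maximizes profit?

Produce at Q = 11

Variable cost is VC = 45Q - 12Q^2 + Q^3, so AVC = VC/Q = 45 - 12Q + Q^2 and MC = dTC/dQ = 45 - 24Q + 3Q^2.
The AVC parabola has its vertex at Q = 12/2 = 6, where AVC = 45 - 12·6 + 6^2 = €9.
Because €144 ≥ €9, revenue can cover variable cost; the firm operates.
P = MC gives -99 - 24Q + 3Q^2 = 0, with roots -3 and 11. Take the larger (rising MC): Q* = 11.
Check: AVC at Q = 11 is €34 ≤ P, so revenue covers variable cost.
Profit = P·Q − TC = 144·11 − 964 = €620.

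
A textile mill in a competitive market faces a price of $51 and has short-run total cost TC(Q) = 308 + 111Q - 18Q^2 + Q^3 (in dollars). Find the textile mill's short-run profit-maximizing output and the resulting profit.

AVC = 111 - 18Q + Q^2; min AVC = $30 at Q = 9. Since P = $51 ≥ min AVC, the firm produces.
With MC = 111 - 36Q + 3Q^2, P = MC on the upward-sloping part at Q* = 10.
TR = 51·10 = 510. TC = 308 + 310 = 618. Profit = 510 − 618 = -$108.
That loss of $108 beats the $308 the firm would lose by shutting down; producing recovers $200 of fixed cost.

Profit = -$108 at Q = 10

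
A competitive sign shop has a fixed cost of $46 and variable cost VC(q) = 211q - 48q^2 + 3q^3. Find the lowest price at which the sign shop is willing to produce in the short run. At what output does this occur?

The shutdown price is the minimum of AVC. VC = 211q - 48q^2 + 3q^3, so AVC = 211 - 48q + 3q^2.
dAVC/dq = -48 + 6q = 0 gives q = 8. min AVC = 211 - 48·8 + 3·8^2 = 19.
The firm shuts down for any P below $19.

$19 per unit, at q = 8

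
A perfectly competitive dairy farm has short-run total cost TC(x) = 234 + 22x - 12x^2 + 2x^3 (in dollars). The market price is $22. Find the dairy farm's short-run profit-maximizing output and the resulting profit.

Profit = -$170 at x = 4

AVC = 22 - 12x + 2x^2; min AVC = $4 at x = 3. Since P = $22 ≥ min AVC, the firm produces.
With MC = 22 - 24x + 6x^2, P = MC on the upward-sloping part at x* = 4.
TR = 22·4 = 88. TC = 234 + 24 = 258. Profit = 88 − 258 = -$170.
That loss of $170 beats the $234 the firm would lose by shutting down; producing recovers $64 of fixed cost.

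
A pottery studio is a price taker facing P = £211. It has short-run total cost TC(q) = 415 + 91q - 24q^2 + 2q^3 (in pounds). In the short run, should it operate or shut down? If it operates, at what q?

Strip out fixed cost: VC = 91q - 24q^2 + 2q^3. Then AVC = 91 - 24q + 2q^2 and MC = 91 - 48q + 6q^2.
The AVC parabola has its vertex at q = 24/4 = 6, where AVC = 91 - 24·6 + 2·6^2 = £19.
Because £211 ≥ £19, revenue can cover variable cost; the firm operates.
Solving P = MC: -120 - 48q + 6q^2 = 0 ⇒ q = -2 or 10. On the upward-sloping branch, q* = 10.
Check: AVC at q = 10 is £51 ≤ P, so revenue covers variable cost.
Profit = P·q − TC = 211·10 − 925 = £1185.

Produce at q = 10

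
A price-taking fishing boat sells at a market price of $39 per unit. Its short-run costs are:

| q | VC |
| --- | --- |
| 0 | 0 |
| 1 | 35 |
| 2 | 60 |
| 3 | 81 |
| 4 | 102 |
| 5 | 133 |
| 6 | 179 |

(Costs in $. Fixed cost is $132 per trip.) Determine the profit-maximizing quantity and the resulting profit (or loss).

Profit at each row (π = 39q − TC): q=0: -132; q=1: -128; q=2: -114; q=3: -96; q=4: -78; q=5: -70; q=6: -77.
Profit is maximized at q = 5. AVC there is 133/5 = $26.60 ≤ P, so producing beats shutting down (which would give -$132).

q = 5; profit = -$70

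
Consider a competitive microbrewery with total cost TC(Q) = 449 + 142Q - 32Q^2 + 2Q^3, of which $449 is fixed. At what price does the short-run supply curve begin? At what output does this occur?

The shutdown price is the minimum of AVC. VC = 142Q - 32Q^2 + 2Q^3, so AVC = 142 - 32Q + 2Q^2.
dAVC/dQ = -32 + 4Q = 0 gives Q = 8. min AVC = 142 - 32·8 + 2·8^2 = 14.
The firm shuts down for any P below $14.

$14 per unit, at Q = 8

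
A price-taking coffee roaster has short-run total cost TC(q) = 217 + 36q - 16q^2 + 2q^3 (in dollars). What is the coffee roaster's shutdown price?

The firm shuts down when price falls below the minimum of average variable cost. AVC = VC/q = 36 - 16q + 2q^2.
dAVC/dq = -16 + 4q = 0 gives q = 4. min AVC = 36 - 16·4 + 2·4^2 = 4.
So the shutdown price is $4.

$4 per unit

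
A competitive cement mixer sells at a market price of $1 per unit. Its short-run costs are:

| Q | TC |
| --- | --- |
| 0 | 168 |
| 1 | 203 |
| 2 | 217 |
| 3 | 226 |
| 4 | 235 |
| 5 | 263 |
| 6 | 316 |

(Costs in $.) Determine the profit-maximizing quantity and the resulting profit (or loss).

Compute π = P·Q − TC at each output: Q=0: -168; Q=1: -202; Q=2: -215; Q=3: -223; Q=4: -231; Q=5: -258; Q=6: -310.
Profit is highest at Q = 0. Equivalently, the lowest AVC in the table is 67/4 ≈ $16.75 at Q = 4, and P = $1 falls below it — price never covers variable cost, so the firm shuts down and loses only its fixed cost.

Q = 0 (shut down); profit = -$168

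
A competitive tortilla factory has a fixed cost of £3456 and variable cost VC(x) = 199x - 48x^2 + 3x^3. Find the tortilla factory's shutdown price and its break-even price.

Shutdown price = £7; break-even price = £343

AVC = 199 - 48x + 3x^2; minimized at x = 8, giving min AVC = £7. That is the shutdown price.
ATC = 3456/x + 199 - 48x + 3x^2. Setting dATC/dx = −3456/x^2 − 48 + 6x = 0 gives x = 12 (since 6·12^3 − 48·12^2 = 3456).
min ATC = 3456/12 + 199 − 48·12 + 3·12^2 = £343. That is the break-even price.
For £7 ≤ P < £343 the firm produces at a loss; below £7 it shuts down.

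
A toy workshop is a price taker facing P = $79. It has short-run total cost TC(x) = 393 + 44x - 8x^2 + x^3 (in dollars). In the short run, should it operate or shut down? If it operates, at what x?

Produce at x = 7

From TC, MC = TC'(x) = 44 - 16x + 3x^2 and AVC = VC/x = 44 - 8x + x^2.
The AVC parabola has its vertex at x = 8/2 = 4, where AVC = 44 - 8·4 + 4^2 = $28.
Because $79 ≥ $28, revenue can cover variable cost; the firm operates.
Solving P = MC: -35 - 16x + 3x^2 = 0 ⇒ x = -5/3 or 7. On the upward-sloping branch, x* = 7.
Check: AVC at x = 7 is $37 ≤ P, so revenue covers variable cost.
Profit = P·x − TC = 79·7 − 652 = -$99, a loss, but smaller than the $393 fixed cost the firm would lose by shutting down.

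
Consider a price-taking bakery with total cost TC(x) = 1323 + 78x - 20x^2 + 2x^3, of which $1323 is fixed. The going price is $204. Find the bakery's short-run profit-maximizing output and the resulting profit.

AVC = 78 - 20x + 2x^2; min AVC = $28 at x = 5. Since P = $204 ≥ min AVC, the firm produces.
With MC = 78 - 40x + 6x^2, P = MC on the upward-sloping part at x* = 9.
TR = 204·9 = 1836. TC = 1323 + 540 = 1863. Profit = 1836 − 1863 = -$27.
That loss of $27 beats the $1323 the firm would lose by shutting down; producing recovers $1296 of fixed cost.

Profit = -$27 at x = 9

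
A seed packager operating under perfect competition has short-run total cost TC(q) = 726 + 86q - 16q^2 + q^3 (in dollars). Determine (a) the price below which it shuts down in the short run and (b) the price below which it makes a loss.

Shutdown price = $22; break-even price = $97

Shutdown price = min AVC. AVC = 86 - 16q + q^2, with vertex at q = 8 and minimum $22.
ATC = 726/q + 86 - 16q + q^2. Setting dATC/dq = −726/q^2 − 16 + 2q = 0 gives q = 11 (since 2·11^3 − 16·11^2 = 726).
min ATC = 726/11 + 86 − 16·11 + 11^2 = $97. That is the break-even price.
Between these two prices the firm operates at a loss; above $97 it earns a profit.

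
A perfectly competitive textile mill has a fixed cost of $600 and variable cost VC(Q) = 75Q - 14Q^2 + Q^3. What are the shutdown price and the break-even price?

Shutdown price = $26; break-even price = $95

Shutdown price = min AVC. AVC = 75 - 14Q + Q^2, with vertex at Q = 7 and minimum $26.
ATC = 600/Q + 75 - 14Q + Q^2. Setting dATC/dQ = −600/Q^2 − 14 + 2Q = 0 gives Q = 10 (since 2·10^3 − 14·10^2 = 600).
min ATC = 600/10 + 75 − 14·10 + 10^2 = $95. That is the break-even price.
Between these two prices the firm operates at a loss; above $95 it earns a profit.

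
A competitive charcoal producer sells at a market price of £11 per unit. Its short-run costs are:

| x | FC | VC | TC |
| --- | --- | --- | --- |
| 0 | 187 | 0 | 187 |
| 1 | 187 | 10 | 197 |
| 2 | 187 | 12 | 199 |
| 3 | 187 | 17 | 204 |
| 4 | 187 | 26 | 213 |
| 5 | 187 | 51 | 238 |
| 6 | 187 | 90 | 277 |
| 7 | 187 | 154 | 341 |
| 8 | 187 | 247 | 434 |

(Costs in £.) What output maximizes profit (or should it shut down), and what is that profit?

x = 4; profit = -£169

Tabulate TR − TC: x=0: -187; x=1: -186; x=2: -177; x=3: -171; x=4: -169; x=5: -183; x=6: -211; x=7: -264; x=8: -346.
Profit is maximized at x = 4. AVC there is 26/4 = £6.50 ≤ P, so producing beats shutting down (which would give -£187).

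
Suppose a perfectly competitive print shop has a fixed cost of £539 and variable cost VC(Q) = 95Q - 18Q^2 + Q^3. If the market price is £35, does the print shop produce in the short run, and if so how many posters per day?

From TC, MC = TC'(Q) = 95 - 36Q + 3Q^2 and AVC = VC/Q = 95 - 18Q + Q^2.
The AVC parabola has its vertex at Q = 18/2 = 9, where AVC = 95 - 18·9 + 9^2 = £14.
Because £35 ≥ £14, revenue can cover variable cost; the firm operates.
Solving P = MC: 60 - 36Q + 3Q^2 = 0 ⇒ Q = 2 or 10. On the upward-sloping branch, Q* = 10.
Check: AVC at Q = 10 is £15 ≤ P, so revenue covers variable cost.
Profit = P·Q − TC = 35·10 − 689 = -£339, a loss, but smaller than the £539 fixed cost the firm would lose by shutting down.

Produce at Q = 10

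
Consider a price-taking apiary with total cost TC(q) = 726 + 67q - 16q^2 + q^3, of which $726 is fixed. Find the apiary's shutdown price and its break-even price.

AVC = 67 - 16q + q^2; minimized at q = 8, giving min AVC = $3. That is the shutdown price.
ATC = 726/q + 67 - 16q + q^2. Setting dATC/dq = −726/q^2 − 16 + 2q = 0 gives q = 11 (since 2·11^3 − 16·11^2 = 726).
min ATC = 726/11 + 67 − 16·11 + 11^2 = $78. That is the break-even price.
For $3 ≤ P < $78 the firm produces at a loss; below $3 it shuts down.

Shutdown price = $3; break-even price = $78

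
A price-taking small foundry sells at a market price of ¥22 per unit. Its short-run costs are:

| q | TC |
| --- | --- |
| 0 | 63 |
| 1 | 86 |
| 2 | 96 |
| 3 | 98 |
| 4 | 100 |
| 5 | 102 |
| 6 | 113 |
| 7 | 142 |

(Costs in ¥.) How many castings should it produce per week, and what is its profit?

q = 6; profit = ¥19

Compute π = P·q − TC at each output: q=0: -63; q=1: -64; q=2: -52; q=3: -32; q=4: -12; q=5: 8; q=6: 19; q=7: 12.
Profit is maximized at q = 6. AVC there is 50/6 = ¥8.33 ≤ P, so producing beats shutting down (which would give -¥63).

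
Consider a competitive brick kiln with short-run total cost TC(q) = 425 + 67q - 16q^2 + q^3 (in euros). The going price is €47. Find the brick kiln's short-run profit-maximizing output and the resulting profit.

Profit = -€25 at q = 10

AVC = 67 - 16q + q^2; min AVC = €3 at q = 8. Since P = €47 ≥ min AVC, the firm produces.
MC = 67 - 32q + 3q^2. Setting P = MC and taking the root on the rising branch gives q* = 10.
TR = 47·10 = 470. TC = 425 + 70 = 495. Profit = 470 − 495 = -€25.
Shutting down would mean losing the fixed cost of €425, so operating at a loss of €25 is better by €400.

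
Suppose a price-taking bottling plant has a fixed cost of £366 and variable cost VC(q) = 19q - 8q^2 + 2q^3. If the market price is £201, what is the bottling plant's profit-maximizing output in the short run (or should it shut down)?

Produce at q = 7

Variable cost is VC = 19q - 8q^2 + 2q^3, so AVC = VC/q = 19 - 8q + 2q^2 and MC = dTC/dq = 19 - 16q + 6q^2.
AVC hits its minimum where MC = AVC, at q = 2, giving min AVC = 19 - 8·2 + 2·2^2 = £11.
P = £201 exceeds min AVC = £11, so the firm stays open.
Set P = MC: 201 = 19 - 16q + 6q^2 → -182 - 16q + 6q^2 = 0. The roots are q = -13/3 and q = 7; the profit-maximizing output is on the rising part of MC, so q* = 7.
Check: AVC at q = 7 is £61 ≤ P, so revenue covers variable cost.
Profit = P·q − TC = 201·7 − 793 = £614.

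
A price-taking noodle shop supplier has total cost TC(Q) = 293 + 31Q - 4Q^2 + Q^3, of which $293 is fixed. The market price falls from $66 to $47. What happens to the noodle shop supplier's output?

Output falls from 5 to 4

AVC = 31 - 4Q + Q^2, minimized at Q = 2 where min AVC = $27. MC = 31 - 8Q + 3Q^2.
At P = $66 ≥ min AVC, set P = MC on the rising branch: Q = 5.
At P = $47 ≥ min AVC, set P = MC: Q = 4. The firm stays open but cuts output.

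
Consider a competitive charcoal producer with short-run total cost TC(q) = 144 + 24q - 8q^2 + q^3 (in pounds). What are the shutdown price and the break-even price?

Shutdown price = £8; break-even price = £36

Shutdown price = min AVC. AVC = 24 - 8q + q^2, with vertex at q = 4 and minimum £8.
ATC = 144/q + 24 - 8q + q^2. Setting dATC/dq = −144/q^2 − 8 + 2q = 0 gives q = 6 (since 2·6^3 − 8·6^2 = 144).
min ATC = 144/6 + 24 − 8·6 + 6^2 = £36. That is the break-even price.
For £8 ≤ P < £36 the firm produces at a loss; below £8 it shuts down.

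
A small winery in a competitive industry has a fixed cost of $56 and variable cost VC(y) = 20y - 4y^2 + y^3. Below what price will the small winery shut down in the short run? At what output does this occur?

$16 per unit, at y = 2

The shutdown price is the minimum of AVC. VC = 20y - 4y^2 + y^3, so AVC = 20 - 4y + y^2.
At the minimum of AVC, MC = AVC. MC = 20 - 8y + 3y^2; setting MC = AVC gives 2y^2 - 4y = 0, so y = 2. min AVC = 16.
For P < $16 the firm produces nothing.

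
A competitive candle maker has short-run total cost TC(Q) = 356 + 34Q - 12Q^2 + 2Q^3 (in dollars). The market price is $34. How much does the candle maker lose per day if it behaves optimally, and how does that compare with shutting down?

AVC = 34 - 12Q + 2Q^2 has its minimum $16 at Q = 3; price $34 clears that bar, so the firm operates.
With MC = 34 - 24Q + 6Q^2, P = MC on the upward-sloping part at Q* = 4.
TR = 34·4 = 136. TC = 356 + 72 = 428. Profit = 136 − 428 = -$292.
That loss of $292 beats the $356 the firm would lose by shutting down; producing recovers $64 of fixed cost.

Profit = -$292 at Q = 4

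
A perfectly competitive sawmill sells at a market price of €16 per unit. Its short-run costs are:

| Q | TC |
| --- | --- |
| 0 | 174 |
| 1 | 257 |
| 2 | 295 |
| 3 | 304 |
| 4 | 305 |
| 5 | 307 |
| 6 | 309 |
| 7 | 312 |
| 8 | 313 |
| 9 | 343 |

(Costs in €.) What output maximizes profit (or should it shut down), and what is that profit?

Profit at each row (π = 16Q − TC): Q=0: -174; Q=1: -241; Q=2: -263; Q=3: -256; Q=4: -241; Q=5: -227; Q=6: -213; Q=7: -200; Q=8: -185; Q=9: -199.
Profit is highest at Q = 0. Equivalently, the lowest AVC in the table is 139/8 ≈ €17.38 at Q = 8, and P = €16 falls below it — price never covers variable cost, so the firm shuts down and loses only its fixed cost.

Q = 0 (shut down); profit = -€174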